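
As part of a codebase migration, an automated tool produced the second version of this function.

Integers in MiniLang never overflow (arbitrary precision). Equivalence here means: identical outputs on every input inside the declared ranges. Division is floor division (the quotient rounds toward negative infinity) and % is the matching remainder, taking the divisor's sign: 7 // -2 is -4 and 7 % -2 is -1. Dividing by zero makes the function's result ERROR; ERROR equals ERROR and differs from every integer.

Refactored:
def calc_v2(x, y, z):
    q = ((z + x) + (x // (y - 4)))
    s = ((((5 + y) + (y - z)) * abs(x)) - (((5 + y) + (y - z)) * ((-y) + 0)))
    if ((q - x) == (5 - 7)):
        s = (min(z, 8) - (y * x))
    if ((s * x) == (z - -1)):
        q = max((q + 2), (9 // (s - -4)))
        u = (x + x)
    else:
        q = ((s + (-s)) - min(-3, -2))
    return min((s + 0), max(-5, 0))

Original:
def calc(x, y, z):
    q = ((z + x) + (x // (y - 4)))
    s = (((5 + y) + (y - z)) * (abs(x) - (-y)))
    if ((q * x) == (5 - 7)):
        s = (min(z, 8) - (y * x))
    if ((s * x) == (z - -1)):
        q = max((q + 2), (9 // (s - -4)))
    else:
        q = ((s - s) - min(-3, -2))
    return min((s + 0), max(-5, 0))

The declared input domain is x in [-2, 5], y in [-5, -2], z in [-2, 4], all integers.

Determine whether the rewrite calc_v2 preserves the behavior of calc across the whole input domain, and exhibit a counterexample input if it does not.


Evaluate both at x=-2, y=-5, z=-2.
calc: q=-4, then s=9, then ((q * x) == (5 - 7)) is false, then ((s * x) == (z - -1)) is false, then q=3, then returns 0
calc_v2: q=-4, then s=9, then ((q - x) == (5 - 7)) is true, then s=-12, then ((s * x) == (z - -1)) is false, then q=3, then returns -12
0 != -12, so the rewrite changes behavior.
verdict: not equivalent; witness: x=-2, y=-5, z=-2


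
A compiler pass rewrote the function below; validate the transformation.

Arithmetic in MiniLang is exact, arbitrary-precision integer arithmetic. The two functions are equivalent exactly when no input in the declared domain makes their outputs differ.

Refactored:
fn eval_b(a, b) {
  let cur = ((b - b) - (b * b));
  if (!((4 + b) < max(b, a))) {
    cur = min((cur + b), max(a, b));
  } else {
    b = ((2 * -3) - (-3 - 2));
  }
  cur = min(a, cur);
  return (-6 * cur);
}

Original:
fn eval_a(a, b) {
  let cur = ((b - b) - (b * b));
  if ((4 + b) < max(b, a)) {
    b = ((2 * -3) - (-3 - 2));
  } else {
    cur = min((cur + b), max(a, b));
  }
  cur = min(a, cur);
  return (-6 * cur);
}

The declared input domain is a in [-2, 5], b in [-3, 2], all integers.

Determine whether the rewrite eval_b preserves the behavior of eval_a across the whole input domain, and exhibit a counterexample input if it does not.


The two are interchangeable: boolean connective usage differs, and every declared input agrees.
As a probe, take a=1, b=1: eval_a runs cur = -1; ((4 + b) < max(b, a)) -> false; cur = 0; cur = 0; return 0; eval_b runs cur = -1; (!((4 + b) < max(b, a))) -> true; cur = 0; cur = 0; return 0; both end at 0.
Checked all 48 inputs in the declared domain: the outputs agree on every one.
verdict: equivalent


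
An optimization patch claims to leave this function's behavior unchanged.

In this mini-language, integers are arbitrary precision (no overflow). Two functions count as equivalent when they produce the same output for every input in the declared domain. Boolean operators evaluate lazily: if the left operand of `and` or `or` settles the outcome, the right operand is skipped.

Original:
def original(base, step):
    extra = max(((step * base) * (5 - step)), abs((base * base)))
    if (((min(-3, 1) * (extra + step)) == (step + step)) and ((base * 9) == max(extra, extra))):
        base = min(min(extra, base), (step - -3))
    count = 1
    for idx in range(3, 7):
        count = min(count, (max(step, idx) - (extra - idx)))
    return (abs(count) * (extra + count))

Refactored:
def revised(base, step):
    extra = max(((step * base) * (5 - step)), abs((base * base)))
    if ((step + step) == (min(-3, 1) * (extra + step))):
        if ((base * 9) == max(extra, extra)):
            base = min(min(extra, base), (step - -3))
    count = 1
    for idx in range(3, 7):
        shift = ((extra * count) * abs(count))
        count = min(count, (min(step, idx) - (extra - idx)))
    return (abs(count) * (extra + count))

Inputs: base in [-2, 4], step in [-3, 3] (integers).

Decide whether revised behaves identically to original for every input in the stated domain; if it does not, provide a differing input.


Not equivalent: base=-2, step=-3 separates them (252 vs 0).
original: extra = 48; (((min(-3, 1) * (extra + step)) == (step + step)) and ((base * 9) == max(extra, extra))) -> false; count = 1; [idx=3]; count = -42; [idx=4]; count = -42; [idx=5]; count = -42; [idx=6]; count = -42; return 252
revised: extra = 48; ((step + step) == (min(-3, 1) * (extra + step))) -> false; count = 1; [idx=3]; shift = 48; count = -48; [idx=4]; shift = -110592; count = -48; [idx=5]; shift = -110592; count = -48; [idx=6]; shift = -110592; count = -48; return 0
verdict: not equivalent; witness: base=-2, step=-3


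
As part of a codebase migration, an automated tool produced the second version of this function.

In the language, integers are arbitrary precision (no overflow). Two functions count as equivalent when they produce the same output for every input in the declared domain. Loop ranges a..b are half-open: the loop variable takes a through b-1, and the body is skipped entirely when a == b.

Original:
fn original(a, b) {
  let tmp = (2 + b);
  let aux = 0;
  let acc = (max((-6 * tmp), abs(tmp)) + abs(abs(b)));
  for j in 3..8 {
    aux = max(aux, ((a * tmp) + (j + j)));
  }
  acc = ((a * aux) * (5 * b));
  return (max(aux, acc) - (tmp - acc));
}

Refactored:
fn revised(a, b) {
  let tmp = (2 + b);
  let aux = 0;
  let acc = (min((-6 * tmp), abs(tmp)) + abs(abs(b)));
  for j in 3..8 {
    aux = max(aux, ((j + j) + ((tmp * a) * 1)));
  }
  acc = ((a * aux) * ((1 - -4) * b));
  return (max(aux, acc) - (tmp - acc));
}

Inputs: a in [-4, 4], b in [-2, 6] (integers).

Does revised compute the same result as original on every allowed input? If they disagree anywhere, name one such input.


Although `max((-6 * tmp), abs(tmp))` became `min((-6 * tmp), abs(tmp))`, no input in the stated domain can expose it; all 81 inputs agree.
verdict: equivalent


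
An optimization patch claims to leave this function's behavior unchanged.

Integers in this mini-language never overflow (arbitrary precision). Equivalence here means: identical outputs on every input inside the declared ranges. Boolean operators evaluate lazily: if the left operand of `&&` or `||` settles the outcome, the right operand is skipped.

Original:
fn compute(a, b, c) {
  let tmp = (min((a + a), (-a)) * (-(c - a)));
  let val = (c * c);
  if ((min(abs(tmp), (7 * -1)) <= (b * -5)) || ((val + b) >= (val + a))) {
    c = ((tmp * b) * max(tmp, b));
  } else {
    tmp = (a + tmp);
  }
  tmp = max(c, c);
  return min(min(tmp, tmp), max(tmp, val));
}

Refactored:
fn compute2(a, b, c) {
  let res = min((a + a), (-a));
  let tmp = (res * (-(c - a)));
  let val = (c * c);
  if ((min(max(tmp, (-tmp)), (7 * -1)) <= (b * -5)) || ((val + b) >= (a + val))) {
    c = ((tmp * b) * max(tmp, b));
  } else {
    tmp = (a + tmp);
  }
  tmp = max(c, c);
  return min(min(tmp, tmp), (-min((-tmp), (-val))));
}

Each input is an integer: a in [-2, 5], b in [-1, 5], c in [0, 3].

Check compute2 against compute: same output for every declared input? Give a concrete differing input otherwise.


Side by side, the visible changes include: statement counts differ, plus min/max/abs usage differs, plus local variable names differ.
As a probe, take a=1, b=2, c=0: compute runs tmp=-1, then val=0, then ((min(abs(tmp), (7 * -1)) <= (b * -5)) || ((val + b) >= (val + a))) is true, then c=-4, then tmp=-4, then returns -4; compute2 runs res=-1, then tmp=-1, then val=0, then ((min(max(tmp, (-tmp)), (7 * -1)) <= (b * -5)) || ((val + b) >= (a + val))) is true, then c=-4, then tmp=-4, then returns -4; both end at -4.
Every one of the 224 inputs gives matching results.
verdict: equivalent


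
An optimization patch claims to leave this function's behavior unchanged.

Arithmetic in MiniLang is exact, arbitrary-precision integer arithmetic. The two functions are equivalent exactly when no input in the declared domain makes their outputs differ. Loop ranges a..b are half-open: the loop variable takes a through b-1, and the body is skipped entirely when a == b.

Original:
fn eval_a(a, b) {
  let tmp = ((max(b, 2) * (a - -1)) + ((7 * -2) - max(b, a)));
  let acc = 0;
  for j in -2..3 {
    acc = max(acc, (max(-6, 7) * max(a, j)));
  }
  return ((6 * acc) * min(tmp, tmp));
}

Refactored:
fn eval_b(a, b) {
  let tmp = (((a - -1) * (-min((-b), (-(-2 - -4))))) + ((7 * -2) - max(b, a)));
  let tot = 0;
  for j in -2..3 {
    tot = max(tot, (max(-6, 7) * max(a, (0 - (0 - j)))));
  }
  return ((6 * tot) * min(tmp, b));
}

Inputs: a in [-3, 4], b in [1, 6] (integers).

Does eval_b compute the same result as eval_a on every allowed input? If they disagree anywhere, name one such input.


Take a=4, b=5.
eval_a: tmp=6, then acc=0, then (j=-2), then acc=28, then (j=-1), then acc=28, then (j=0), then acc=28, then (j=1), then acc=28, then (j=2), then acc=28, then returns 1008
eval_b: tmp=6, then tot=0, then (j=-2), then tot=28, then (j=-1), then tot=28, then (j=0), then tot=28, then (j=1), then tot=28, then (j=2), then tot=28, then returns 840
1008 against 840: the behavior changed.
verdict: not equivalent; witness: a=4, b=5


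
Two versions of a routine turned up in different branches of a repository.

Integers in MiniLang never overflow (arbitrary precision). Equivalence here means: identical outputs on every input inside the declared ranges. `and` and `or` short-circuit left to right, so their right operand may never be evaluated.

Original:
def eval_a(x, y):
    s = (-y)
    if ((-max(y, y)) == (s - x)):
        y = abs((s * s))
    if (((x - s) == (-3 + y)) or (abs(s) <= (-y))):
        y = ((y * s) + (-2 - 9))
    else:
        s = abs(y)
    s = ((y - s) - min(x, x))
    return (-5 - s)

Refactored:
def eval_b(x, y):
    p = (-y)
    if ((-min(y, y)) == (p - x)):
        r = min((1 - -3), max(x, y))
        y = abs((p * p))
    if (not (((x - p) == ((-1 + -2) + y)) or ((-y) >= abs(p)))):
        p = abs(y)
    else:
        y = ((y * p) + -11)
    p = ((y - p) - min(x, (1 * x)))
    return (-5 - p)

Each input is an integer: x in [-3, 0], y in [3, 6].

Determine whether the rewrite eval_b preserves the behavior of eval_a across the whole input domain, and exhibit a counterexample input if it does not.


The suspicious edit (`max(y, y)` became `min(y, y)`) never changes the result for any input inside the declared domain.
Spot check at x=-2, y=6 — eval_a: s=-6, then ((-max(y, y)) == (s - x)) is false, then (((x - s) == (-3 + y)) or (abs(s) <= (-y))) is false, then s=6, then s=2, then returns -7. eval_b: p=-6, then ((-min(y, y)) == (p - x)) is false, then (not (((x - p) == ((-1 + -2) + y)) or ((-y) >= abs(p)))) is true, then p=6, then p=2, then returns -7. Both give -7.
Across all 16 domain points the two functions coincide.
verdict: equivalent


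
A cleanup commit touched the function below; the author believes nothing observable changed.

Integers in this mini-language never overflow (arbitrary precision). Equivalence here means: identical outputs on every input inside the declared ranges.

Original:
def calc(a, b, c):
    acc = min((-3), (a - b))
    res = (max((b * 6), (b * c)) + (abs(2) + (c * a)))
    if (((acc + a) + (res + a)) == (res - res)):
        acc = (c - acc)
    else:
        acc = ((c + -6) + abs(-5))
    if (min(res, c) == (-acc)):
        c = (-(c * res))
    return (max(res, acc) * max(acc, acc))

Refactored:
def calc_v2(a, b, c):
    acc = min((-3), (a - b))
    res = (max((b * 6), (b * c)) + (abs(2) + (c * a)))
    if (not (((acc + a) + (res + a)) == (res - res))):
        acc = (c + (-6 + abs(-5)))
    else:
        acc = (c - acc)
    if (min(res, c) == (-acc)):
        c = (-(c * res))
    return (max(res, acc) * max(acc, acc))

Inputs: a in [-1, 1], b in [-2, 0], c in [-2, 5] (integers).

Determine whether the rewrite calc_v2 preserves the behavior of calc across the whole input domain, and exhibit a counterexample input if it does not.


Reading the diff, among the changes: boolean connective usage differs.
Spot check at a=-1, b=0, c=0 — calc: acc becomes -3; next res becomes 2; next (((acc + a) + (res + a)) == (res - res)) evaluates to false; next acc becomes -1; next (min(res, c) == (-acc)) evaluates to false; next final value -2. calc_v2: acc becomes -3; next res becomes 2; next (not (((acc + a) + (res + a)) == (res - res))) evaluates to true; next acc becomes -1; next (min(res, c) == (-acc)) evaluates to false; next final value -2. Both give -2.
An exhaustive pass over the 72 declared inputs shows identical outputs.
verdict: equivalent


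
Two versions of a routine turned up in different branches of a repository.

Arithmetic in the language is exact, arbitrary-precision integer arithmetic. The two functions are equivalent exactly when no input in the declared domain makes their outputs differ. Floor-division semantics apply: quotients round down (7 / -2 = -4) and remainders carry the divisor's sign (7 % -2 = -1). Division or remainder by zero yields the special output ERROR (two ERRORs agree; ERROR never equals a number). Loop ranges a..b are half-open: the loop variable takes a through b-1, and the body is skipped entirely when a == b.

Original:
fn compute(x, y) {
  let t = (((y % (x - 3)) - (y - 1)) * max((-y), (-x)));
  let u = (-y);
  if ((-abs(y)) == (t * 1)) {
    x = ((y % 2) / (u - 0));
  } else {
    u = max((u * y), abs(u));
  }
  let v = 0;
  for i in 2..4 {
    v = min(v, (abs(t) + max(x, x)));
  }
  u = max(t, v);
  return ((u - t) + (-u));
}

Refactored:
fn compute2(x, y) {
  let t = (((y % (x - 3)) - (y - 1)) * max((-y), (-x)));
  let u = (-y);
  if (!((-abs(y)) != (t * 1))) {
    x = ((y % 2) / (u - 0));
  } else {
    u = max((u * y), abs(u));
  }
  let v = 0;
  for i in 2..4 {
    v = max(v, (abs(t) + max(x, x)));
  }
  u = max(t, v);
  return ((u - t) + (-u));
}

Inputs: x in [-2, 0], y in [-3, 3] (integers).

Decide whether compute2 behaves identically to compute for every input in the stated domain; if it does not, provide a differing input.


The suspicious edit (`min(v, (abs(t) + max(x, x)))` became `max(v, (abs(t) + max(x, x)))`) never changes the result for any input inside the declared domain; all 21 inputs agree.
verdict: equivalent


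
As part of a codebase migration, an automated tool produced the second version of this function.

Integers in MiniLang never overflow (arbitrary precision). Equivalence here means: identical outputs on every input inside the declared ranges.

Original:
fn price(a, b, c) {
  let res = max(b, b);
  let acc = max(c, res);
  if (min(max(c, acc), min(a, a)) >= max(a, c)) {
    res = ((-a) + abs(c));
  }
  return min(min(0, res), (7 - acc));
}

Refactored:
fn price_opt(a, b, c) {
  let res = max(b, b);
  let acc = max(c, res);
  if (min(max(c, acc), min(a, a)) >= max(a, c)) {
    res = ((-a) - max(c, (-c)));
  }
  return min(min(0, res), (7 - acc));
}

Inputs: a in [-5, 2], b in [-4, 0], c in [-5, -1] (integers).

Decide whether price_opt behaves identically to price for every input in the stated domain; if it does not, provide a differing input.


There is a counterexample at a=-4, b=-4, c=-5: 0 on one side, -1 on the other.
price: res becomes -4; next acc becomes -4; next (min(max(c, acc), min(a, a)) >= max(a, c)) evaluates to true; next res becomes 9; next final value 0
price_opt: res becomes -4; next acc becomes -4; next (min(max(c, acc), min(a, a)) >= max(a, c)) evaluates to true; next res becomes -1; next final value -1
verdict: not equivalent; witness: a=-4, b=-4, c=-5


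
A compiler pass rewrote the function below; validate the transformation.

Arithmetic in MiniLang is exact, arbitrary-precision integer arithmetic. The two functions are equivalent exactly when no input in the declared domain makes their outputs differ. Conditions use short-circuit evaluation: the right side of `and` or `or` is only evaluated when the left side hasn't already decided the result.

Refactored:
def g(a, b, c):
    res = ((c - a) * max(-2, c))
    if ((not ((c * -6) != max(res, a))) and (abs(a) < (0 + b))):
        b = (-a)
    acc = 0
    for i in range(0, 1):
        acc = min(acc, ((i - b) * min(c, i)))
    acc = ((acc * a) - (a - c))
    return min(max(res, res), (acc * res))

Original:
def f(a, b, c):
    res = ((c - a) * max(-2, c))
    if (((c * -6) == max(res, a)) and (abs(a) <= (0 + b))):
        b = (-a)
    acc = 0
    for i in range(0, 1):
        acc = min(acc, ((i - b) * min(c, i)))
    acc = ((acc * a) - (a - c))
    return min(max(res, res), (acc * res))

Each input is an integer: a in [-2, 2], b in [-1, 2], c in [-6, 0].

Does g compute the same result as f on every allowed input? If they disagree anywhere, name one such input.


The one real change (`(abs(a) <= (0 + b))` became `(abs(a) < (0 + b))`) has no effect anywhere in the declared ranges.
Tracing a=-1, b=1, c=-6: f: res := 10 | (((c * -6) == max(res, a)) and (abs(a) <= (0 + b))): false | acc := 0 | iter i=0: | acc := 0 | acc := -5 | result -50 | g: res := 10 | ((not ((c * -6) != max(res, a))) and (abs(a) < (0 + b))): false | acc := 0 | iter i=0: | acc := 0 | acc := -5 | result -50 — matching result -50.
Sweeping the whole domain (140 inputs) finds no disagreement.
verdict: equivalent


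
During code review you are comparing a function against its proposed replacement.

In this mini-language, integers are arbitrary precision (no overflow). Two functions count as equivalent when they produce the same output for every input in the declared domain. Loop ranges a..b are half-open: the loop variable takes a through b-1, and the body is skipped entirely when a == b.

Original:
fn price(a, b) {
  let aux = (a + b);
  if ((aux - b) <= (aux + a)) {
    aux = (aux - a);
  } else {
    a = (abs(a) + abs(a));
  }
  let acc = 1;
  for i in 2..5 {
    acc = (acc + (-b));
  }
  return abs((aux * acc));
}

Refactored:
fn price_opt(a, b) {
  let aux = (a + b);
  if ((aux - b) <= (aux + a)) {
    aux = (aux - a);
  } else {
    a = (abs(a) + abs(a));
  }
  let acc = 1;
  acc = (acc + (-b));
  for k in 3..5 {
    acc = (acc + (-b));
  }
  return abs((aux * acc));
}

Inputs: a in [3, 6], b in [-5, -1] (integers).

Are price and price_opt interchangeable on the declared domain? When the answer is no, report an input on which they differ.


Differences: arithmetic usage differs; also local variable names differ; also statement counts differ; also loop structure differs — yet all 20 inputs agree.
verdict: equivalent


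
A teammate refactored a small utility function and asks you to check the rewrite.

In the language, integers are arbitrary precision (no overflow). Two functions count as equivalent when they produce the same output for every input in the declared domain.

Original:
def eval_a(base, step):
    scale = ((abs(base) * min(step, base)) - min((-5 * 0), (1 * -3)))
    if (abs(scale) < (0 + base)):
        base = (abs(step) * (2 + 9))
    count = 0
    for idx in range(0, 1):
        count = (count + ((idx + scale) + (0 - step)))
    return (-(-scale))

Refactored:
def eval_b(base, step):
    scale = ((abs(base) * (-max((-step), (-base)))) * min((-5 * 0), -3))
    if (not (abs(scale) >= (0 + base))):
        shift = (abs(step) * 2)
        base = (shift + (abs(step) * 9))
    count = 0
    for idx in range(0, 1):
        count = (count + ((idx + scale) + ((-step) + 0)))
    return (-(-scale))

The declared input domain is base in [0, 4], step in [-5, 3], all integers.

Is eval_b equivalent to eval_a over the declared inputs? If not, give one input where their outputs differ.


On input base=0, step=-5, eval_a returns 3 while eval_b returns 0.
verdict: not equivalent; witness: base=0, step=-5


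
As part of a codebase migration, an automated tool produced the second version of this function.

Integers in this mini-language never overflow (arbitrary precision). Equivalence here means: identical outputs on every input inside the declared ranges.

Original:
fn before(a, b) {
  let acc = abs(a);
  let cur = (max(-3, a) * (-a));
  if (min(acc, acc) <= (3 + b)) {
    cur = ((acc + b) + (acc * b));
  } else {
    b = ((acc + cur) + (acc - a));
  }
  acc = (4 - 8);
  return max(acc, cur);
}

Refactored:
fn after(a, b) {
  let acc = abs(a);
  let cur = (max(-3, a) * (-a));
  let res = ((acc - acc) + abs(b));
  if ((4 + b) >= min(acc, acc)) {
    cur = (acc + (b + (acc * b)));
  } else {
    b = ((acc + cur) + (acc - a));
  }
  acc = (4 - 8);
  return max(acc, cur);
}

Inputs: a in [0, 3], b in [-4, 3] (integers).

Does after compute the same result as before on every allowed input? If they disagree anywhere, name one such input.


These are not equivalent — on a=0, b=-4 the outputs split (0 vs -4).
before: acc becomes 0; next cur becomes 0; next (min(acc, acc) <= (3 + b)) evaluates to false; next b becomes 0; next acc becomes -4; next final value 0
after: acc becomes 0; next cur becomes 0; next res becomes 4; next ((4 + b) >= min(acc, acc)) evaluates to true; next cur becomes -4; next acc becomes -4; next final value -4
verdict: not equivalent; witness: a=0, b=-4


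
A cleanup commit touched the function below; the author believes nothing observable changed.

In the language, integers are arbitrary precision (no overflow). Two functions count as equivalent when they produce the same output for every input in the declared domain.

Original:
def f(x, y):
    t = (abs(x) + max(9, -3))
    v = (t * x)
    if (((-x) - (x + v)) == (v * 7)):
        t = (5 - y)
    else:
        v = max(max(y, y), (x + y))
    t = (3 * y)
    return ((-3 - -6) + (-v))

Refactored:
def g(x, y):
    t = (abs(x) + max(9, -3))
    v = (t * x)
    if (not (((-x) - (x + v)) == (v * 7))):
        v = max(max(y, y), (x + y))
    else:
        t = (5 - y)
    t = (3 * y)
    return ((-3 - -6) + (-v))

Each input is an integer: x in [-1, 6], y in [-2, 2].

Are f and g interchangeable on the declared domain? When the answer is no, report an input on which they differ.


The two versions differ — the changes include boolean connective usage differs.
Tracing x=3, y=0: f: t becomes 12; next v becomes 36; next (((-x) - (x + v)) == (v * 7)) evaluates to false; next v becomes 3; next t becomes 0; next final value 0 | g: t becomes 12; next v becomes 36; next (not (((-x) - (x + v)) == (v * 7))) evaluates to true; next v becomes 3; next t becomes 0; next final value 0 — matching result 0.
Across all 40 domain points the two functions coincide.
verdict: equivalent


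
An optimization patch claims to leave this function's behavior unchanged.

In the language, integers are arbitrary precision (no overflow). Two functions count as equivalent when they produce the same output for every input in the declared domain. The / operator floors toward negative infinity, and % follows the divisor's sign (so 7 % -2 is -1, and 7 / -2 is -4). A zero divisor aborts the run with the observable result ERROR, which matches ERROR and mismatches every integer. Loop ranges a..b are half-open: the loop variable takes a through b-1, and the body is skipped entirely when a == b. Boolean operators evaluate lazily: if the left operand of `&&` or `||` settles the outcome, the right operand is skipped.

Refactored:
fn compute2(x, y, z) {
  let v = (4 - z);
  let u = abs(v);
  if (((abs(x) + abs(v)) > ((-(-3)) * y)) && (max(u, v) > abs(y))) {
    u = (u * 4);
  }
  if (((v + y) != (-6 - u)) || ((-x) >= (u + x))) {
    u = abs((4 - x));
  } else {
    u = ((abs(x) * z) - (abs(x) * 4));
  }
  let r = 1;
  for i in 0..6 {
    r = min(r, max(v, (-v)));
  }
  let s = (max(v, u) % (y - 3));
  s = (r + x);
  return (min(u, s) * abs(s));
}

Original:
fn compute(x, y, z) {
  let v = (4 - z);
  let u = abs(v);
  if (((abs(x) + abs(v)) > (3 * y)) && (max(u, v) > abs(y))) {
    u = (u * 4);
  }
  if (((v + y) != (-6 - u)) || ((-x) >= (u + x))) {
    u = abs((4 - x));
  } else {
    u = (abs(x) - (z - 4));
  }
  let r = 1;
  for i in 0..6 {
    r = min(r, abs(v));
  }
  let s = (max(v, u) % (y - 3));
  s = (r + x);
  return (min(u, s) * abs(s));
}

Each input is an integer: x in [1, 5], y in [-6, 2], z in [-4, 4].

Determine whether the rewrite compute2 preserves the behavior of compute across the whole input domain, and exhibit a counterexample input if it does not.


Input x=1, y=-6, z=4: 1 from compute versus 0 from compute2.
verdict: not equivalent; witness: x=1, y=-6, z=4


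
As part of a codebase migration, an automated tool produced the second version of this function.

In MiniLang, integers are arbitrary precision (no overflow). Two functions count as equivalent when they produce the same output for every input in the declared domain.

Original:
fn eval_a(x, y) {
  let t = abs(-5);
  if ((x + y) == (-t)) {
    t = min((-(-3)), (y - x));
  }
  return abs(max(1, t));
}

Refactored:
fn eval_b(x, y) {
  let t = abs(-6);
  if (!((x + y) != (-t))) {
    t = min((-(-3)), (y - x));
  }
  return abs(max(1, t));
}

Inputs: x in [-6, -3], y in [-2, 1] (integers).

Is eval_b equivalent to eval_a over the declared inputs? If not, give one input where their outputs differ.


Try x=-6, y=-2.
eval_a: t = 5; ((x + y) == (-t)) -> false; return 5
eval_b: t = 6; (!((x + y) != (-t))) -> false; return 6
5 != 6, so the rewrite changes behavior.
verdict: not equivalent; witness: x=-6, y=-2


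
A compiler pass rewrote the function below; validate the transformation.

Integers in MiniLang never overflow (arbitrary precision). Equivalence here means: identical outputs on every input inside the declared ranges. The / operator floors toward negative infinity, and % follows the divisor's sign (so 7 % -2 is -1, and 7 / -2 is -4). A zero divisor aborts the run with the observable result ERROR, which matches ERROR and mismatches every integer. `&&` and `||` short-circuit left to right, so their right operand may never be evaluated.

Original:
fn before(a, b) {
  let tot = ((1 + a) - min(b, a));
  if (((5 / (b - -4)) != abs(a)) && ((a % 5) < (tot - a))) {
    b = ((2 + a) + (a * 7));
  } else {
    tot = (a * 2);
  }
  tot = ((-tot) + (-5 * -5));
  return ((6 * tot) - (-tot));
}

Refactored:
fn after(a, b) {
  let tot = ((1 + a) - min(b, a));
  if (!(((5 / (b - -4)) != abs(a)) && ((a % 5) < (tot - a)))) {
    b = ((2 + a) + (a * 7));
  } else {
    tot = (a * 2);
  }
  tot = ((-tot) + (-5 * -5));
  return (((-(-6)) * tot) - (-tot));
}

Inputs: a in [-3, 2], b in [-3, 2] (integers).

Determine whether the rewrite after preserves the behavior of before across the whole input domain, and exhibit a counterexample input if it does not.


Try a=-3, b=-3.
before: tot becomes 1; next (((5 / (b - -4)) != abs(a)) && ((a % 5) < (tot - a))) evaluates to true; next b becomes -22; next tot becomes 24; next final value 168
after: tot becomes 1; next (!(((5 / (b - -4)) != abs(a)) && ((a % 5) < (tot - a)))) evaluates to false; next tot becomes -6; next tot becomes 31; next final value 217
168 != 217, so the rewrite changes behavior.
verdict: not equivalent; witness: a=-3, b=-3


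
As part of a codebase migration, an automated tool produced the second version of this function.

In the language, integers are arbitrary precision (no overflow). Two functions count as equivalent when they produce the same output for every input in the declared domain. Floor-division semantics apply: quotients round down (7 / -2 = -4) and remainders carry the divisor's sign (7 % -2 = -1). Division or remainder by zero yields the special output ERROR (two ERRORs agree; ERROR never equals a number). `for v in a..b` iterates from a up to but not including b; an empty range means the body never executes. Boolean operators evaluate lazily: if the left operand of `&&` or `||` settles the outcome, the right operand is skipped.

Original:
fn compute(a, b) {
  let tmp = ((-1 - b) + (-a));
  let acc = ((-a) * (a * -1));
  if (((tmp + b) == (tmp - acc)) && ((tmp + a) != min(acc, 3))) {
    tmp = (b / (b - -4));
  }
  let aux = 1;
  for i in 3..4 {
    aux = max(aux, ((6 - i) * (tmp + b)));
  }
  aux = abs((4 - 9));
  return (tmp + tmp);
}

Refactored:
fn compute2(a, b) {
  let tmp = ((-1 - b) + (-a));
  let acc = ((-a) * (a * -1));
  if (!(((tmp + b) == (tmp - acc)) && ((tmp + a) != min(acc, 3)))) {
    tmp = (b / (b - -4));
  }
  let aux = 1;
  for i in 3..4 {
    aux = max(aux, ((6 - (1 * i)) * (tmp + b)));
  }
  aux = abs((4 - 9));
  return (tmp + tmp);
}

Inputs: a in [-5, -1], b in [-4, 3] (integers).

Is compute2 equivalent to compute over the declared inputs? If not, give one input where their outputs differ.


At a=-5, b=-4: compute gives 16, compute2 gives ERROR.
verdict: not equivalent; witness: a=-5, b=-4


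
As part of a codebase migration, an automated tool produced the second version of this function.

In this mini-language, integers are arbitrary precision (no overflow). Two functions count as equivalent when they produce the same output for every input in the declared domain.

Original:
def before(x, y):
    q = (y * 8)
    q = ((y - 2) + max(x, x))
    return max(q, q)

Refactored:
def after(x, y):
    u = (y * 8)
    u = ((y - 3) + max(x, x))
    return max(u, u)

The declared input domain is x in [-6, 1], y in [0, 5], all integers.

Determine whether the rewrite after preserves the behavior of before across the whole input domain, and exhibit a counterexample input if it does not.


Evaluate both at x=-6, y=0.
before: q=0, then q=-8, then returns -8
after: u=0, then u=-9, then returns -9
-8 vs -9 — the two versions disagree here.
verdict: not equivalent; witness: x=-6, y=0


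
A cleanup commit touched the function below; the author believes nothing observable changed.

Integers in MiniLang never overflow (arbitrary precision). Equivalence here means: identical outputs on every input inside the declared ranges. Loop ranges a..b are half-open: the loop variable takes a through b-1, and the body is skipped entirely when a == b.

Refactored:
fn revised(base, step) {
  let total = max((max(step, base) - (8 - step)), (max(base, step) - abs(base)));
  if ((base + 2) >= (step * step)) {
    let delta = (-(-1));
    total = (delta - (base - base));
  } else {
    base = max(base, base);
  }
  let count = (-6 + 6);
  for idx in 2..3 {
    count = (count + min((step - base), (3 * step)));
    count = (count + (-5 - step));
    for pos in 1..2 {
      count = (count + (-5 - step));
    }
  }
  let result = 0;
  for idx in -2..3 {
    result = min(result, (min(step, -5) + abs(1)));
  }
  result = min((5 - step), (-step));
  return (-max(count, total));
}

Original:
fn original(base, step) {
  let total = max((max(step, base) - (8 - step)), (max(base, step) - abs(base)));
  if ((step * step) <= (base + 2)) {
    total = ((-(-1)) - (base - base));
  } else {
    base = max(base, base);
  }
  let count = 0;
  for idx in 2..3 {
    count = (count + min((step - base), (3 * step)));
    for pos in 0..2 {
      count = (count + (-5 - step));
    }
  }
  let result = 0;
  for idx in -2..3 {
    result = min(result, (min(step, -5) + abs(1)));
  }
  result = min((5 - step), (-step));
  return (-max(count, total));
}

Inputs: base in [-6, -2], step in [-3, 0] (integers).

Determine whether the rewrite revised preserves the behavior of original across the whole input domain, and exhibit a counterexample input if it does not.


This is a faithful refactor — constant usage differs; also comparison usage differs; also statement counts differ; also arithmetic usage differs; also local variable names differ; also loop structure differs, but the computed results match everywhere.
As a probe, take base=-5, step=-1: original runs total becomes -6; next ((step * step) <= (base + 2)) evaluates to false; next base becomes -5; next count becomes 0; next at idx=2:; next count becomes -3; next at pos=0:; next count becomes -7; next at pos=1:; next count becomes -11; next result becomes 0; next at idx=-2:; next result becomes -4; next at idx=-1:; next result becomes -4; next at idx=0:; next result becomes -4; next at idx=1:; next result becomes -4; next at idx=2:; next result becomes -4; next result becomes 1; next final value 6; revised runs total becomes -6; next ((base + 2) >= (step * step)) evaluates to false; next base becomes -5; next count becomes 0; next at idx=2:; next count becomes -3; next count becomes -7; next at pos=1:; next count becomes -11; next result becomes 0; next at idx=-2:; next result becomes -4; next at idx=-1:; next result becomes -4; next at idx=0:; next result becomes -4; next at idx=1:; next result becomes -4; next at idx=2:; next result becomes -4; next result becomes 1; next final value 6; both end at 6.
Checked all 20 inputs in the declared domain: the outputs agree on every one.
verdict: equivalent


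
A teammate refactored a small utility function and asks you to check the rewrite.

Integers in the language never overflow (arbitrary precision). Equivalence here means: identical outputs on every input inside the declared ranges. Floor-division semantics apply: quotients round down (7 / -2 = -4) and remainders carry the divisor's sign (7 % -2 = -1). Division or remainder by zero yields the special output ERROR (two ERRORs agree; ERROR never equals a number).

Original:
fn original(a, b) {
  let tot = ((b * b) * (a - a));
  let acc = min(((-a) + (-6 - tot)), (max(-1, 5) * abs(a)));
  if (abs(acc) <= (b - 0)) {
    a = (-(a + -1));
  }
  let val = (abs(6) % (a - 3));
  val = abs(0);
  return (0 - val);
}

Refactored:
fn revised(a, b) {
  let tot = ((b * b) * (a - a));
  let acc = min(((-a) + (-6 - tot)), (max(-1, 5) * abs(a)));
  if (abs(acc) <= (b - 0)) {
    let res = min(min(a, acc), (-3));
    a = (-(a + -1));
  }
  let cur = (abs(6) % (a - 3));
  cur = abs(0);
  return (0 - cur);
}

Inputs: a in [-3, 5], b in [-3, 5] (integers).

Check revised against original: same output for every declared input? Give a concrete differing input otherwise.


This is a faithful refactor — min/max/abs usage differs, statement counts differ, constant usage differs, local variable names differ, but the computed results match everywhere.
One worked example (a=-1, b=4) — original: tot := 0 | acc := -5 | (abs(acc) <= (b - 0)): false | val := -2 | val := 0 | result 0; revised: tot := 0 | acc := -5 | (abs(acc) <= (b - 0)): false | cur := -2 | cur := 0 | result 0; agreement on 0.
An exhaustive pass over the 81 declared inputs shows identical outputs.
verdict: equivalent


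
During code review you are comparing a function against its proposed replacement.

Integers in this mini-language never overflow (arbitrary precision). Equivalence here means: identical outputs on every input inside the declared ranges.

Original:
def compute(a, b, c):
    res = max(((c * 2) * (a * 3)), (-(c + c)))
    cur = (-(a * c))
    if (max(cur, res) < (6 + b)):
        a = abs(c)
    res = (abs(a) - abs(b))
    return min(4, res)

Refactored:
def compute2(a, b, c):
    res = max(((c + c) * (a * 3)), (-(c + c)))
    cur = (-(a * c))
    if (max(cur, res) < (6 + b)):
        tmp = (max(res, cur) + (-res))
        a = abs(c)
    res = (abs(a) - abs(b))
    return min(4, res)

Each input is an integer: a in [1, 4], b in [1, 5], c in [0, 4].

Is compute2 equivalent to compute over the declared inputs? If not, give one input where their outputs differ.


Equivalent — the differences include local variable names differ, plus arithmetic usage differs, plus statement counts differ, plus constant usage differs, plus min/max/abs usage differs, yet no declared input distinguishes the two.
Spot check at a=2, b=1, c=1 — compute: res becomes 12; next cur becomes -2; next (max(cur, res) < (6 + b)) evaluates to false; next res becomes 1; next final value 1. compute2: res becomes 12; next cur becomes -2; next (max(cur, res) < (6 + b)) evaluates to false; next res becomes 1; next final value 1. Both give 1.
Across all 100 domain points the two functions coincide.
verdict: equivalent


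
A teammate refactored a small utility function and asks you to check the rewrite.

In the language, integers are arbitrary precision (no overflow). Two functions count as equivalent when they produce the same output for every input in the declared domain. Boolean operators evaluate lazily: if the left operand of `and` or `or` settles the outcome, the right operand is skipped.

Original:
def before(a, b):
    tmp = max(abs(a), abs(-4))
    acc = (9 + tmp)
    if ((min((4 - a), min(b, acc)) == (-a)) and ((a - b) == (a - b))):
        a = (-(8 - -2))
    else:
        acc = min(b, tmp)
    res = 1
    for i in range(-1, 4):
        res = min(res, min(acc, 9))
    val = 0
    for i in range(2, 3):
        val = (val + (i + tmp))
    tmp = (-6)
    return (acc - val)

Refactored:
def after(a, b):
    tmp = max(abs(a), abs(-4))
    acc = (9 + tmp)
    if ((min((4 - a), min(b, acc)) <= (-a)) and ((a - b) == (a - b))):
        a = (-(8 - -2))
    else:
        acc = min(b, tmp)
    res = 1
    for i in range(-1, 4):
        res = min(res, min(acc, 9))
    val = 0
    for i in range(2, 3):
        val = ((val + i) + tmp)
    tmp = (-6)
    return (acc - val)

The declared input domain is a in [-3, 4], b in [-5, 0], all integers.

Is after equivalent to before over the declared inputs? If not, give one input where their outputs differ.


Evaluate both at a=-3, b=-5.
before: tmp=4, then acc=13, then ((min((4 - a), min(b, acc)) == (-a)) and ((a - b) == (a - b))) is false, then acc=-5, then res=1, then (i=-1), then res=-5, then (i=0), then res=-5, then (i=1), then res=-5, then (i=2), then res=-5, then (i=3), then res=-5, then val=0, then (i=2), then val=6, then tmp=-6, then returns -11
after: tmp=4, then acc=13, then ((min((4 - a), min(b, acc)) <= (-a)) and ((a - b) == (a - b))) is true, then a=-10, then res=1, then (i=-1), then res=1, then (i=0), then res=1, then (i=1), then res=1, then (i=2), then res=1, then (i=3), then res=1, then val=0, then (i=2), then val=6, then tmp=-6, then returns 7
-11 and 7 differ, so these are not the same function on this domain.
verdict: not equivalent; witness: a=-3, b=-5


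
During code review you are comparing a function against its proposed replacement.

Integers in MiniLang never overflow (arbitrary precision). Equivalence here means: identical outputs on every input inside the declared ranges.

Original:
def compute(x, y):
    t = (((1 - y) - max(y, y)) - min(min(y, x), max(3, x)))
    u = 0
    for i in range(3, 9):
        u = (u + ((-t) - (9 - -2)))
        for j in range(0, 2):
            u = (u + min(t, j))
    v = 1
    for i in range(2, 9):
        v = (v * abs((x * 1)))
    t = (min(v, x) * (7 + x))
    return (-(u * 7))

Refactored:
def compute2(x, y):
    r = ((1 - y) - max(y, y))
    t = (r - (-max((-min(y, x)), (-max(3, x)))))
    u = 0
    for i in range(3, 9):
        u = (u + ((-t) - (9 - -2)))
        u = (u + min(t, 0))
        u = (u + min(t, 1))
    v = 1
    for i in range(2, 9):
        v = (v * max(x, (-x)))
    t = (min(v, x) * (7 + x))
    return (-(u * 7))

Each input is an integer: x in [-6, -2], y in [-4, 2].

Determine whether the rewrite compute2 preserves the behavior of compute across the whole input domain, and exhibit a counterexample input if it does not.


The two are interchangeable: min/max/abs usage differs, and arithmetic usage differs, and constant usage differs, and loop structure differs, and statement counts differ, and local variable names differ, and every declared input agrees.
Spot check at x=-2, y=-4 — compute: t becomes 13; next u becomes 0; next at i=3:; next u becomes -24; next at j=0:; next u becomes -24; next at j=1:; next u becomes -23; next at i=4:; next u becomes -47; next at j=0:; next u becomes -47; next at j=1:; next u becomes -46; next at i=5:; next u becomes -70; next at j=0:; next u becomes -70; next at j=1:; next u becomes -69; next at i=6:; next u becomes -93; next at j=0:; next u becomes -93; next at j=1:; next u becomes -92; next at i=7:; next u becomes -116; next at j=0:; next u becomes -116; next at j=1:; next u becomes -115; next at i=8:; next u becomes -139; next at j=0:; next u becomes -139; next at j=1:; next u becomes -138; next v becomes 1; next at i=2:; next v becomes 2; next at i=3:; next v becomes 4; next at i=4:; next v becomes 8; next at i=5:; next v becomes 16; next at i=6:; next v becomes 32; next at i=7:; next v becomes 64; next at i=8:; next v becomes 128; next t becomes -10; next final value 966. compute2: r becomes 9; next t becomes 13; next u becomes 0; next at i=3:; next u becomes -24; next u becomes -24; next u becomes -23; next at i=4:; next u becomes -47; next u becomes -47; next u becomes -46; next at i=5:; next u becomes -70; next u becomes -70; next u becomes -69; next at i=6:; next u becomes -93; next u becomes -93; next u becomes -92; next at i=7:; next u becomes -116; next u becomes -116; next u becomes -115; next at i=8:; next u becomes -139; next u becomes -139; next u becomes -138; next v becomes 1; next at i=2:; next v becomes 2; next at i=3:; next v becomes 4; next at i=4:; next v becomes 8; next at i=5:; next v becomes 16; next at i=6:; next v becomes 32; next at i=7:; next v becomes 64; next at i=8:; next v becomes 128; next t becomes -10; next final value 966. Both give 966.
Across all 35 domain points the two functions coincide.
verdict: equivalent
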